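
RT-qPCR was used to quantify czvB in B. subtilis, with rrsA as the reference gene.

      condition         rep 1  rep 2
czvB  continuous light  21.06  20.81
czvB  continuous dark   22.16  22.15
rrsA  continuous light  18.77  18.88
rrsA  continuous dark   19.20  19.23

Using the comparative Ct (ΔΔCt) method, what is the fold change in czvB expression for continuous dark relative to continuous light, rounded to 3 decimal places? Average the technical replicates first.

Mean Ct: czvB continuous light 20.935; czvB continuous dark 22.155; rrsA continuous light 18.825; rrsA continuous dark 19.215
ΔCt(continuous light) = 20.935 − 18.825 = 2.110
ΔCt(continuous dark) = 22.155 − 19.215 = 2.940
ΔΔCt = 2.940 − 2.110 = 0.830
Fold change = 2^(−0.830) = 0.5625

0.563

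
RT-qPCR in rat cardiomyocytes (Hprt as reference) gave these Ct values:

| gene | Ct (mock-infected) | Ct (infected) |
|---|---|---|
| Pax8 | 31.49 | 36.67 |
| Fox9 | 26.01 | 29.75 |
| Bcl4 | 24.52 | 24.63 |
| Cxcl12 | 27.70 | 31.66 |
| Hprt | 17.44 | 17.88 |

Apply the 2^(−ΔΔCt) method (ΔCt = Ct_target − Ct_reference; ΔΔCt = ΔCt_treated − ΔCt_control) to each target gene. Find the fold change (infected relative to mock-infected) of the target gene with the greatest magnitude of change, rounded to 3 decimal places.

0.037

Pax8: ΔΔCt = (36.67−17.88) − (31.49−17.44) = 18.79 − 14.05 = 4.74; fold change = 2^-4.74 = 0.037
Fox9: ΔΔCt = (29.75−17.88) − (26.01−17.44) = 11.87 − 8.57 = 3.30; fold change = 2^-3.30 = 0.102
Bcl4: ΔΔCt = (24.63−17.88) − (24.52−17.44) = 6.75 − 7.08 = -0.33; fold change = 2^0.33 = 1.257
Cxcl12: ΔΔCt = (31.66−17.88) − (27.70−17.44) = 13.78 − 10.26 = 3.52; fold change = 2^-3.52 = 0.087
Pax8 has the largest |ΔΔCt| = 4.74.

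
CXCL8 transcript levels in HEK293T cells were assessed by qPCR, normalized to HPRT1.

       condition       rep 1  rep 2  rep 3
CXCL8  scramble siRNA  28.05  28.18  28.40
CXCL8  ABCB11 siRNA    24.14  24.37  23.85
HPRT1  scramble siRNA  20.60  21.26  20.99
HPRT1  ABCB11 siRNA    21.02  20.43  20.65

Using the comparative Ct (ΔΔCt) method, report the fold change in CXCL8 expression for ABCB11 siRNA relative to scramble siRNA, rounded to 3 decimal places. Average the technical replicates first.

14.320

Mean Ct: CXCL8 scramble siRNA 28.210; CXCL8 ABCB11 siRNA 24.120; HPRT1 scramble siRNA 20.950; HPRT1 ABCB11 siRNA 20.700
ΔCt(scramble siRNA) = 28.210 − 20.950 = 7.260
ΔCt(ABCB11 siRNA) = 24.120 − 20.700 = 3.420
ΔΔCt = 3.420 − 7.260 = -3.840
Fold change = 2^(−(-3.840)) = 2^3.840 = 14.3204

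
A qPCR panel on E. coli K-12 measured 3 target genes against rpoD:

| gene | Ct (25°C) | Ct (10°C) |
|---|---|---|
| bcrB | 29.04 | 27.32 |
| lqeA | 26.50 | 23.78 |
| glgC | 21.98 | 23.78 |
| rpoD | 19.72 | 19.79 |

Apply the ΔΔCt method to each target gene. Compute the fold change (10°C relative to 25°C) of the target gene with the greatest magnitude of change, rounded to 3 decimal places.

bcrB: ΔΔCt = (27.32−19.79) − (29.04−19.72) = 7.53 − 9.32 = -1.79; fold change = 2^1.79 = 3.458
lqeA: ΔΔCt = (23.78−19.79) − (26.50−19.72) = 3.99 − 6.78 = -2.79; fold change = 2^2.79 = 6.916
glgC: ΔΔCt = (23.78−19.79) − (21.98−19.72) = 3.99 − 2.26 = 1.73; fold change = 2^-1.73 = 0.301
lqeA has the largest |ΔΔCt| = 2.79.

6.916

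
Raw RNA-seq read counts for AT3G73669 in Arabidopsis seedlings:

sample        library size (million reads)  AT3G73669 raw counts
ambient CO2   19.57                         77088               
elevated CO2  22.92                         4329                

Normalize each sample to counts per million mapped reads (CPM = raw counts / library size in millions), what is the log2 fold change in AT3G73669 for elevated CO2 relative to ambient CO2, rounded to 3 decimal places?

CPM(ambient CO2) = 77088 / 19.57 = 3939.0904
CPM(elevated CO2) = 4329 / 22.92 = 188.8743
Fold change = 188.8743 / 3939.0904 = 0.04795
log2(0.04795) = -4.3824

-4.382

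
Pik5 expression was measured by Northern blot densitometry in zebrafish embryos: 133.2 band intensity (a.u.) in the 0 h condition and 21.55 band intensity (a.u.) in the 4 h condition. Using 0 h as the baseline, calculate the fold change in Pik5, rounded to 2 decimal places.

0.16

Fold change = 21.55 / 133.2 = 0.162
Pik5 is downregulated.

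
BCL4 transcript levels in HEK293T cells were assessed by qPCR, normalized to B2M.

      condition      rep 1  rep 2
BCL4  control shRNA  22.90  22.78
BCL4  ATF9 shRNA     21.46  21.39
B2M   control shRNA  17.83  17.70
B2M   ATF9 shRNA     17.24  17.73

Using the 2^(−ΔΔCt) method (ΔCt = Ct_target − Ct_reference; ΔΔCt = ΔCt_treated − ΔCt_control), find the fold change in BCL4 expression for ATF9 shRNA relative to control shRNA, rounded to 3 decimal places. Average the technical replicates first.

2.196

Mean Ct: BCL4 control shRNA 22.840; BCL4 ATF9 shRNA 21.425; B2M control shRNA 17.765; B2M ATF9 shRNA 17.485
ΔCt(control shRNA) = 22.840 − 17.765 = 5.075
ΔCt(ATF9 shRNA) = 21.425 − 17.485 = 3.940
ΔΔCt = 3.940 − 5.075 = -1.135
Fold change = 2^(−(-1.135)) = 2^1.135 = 2.1962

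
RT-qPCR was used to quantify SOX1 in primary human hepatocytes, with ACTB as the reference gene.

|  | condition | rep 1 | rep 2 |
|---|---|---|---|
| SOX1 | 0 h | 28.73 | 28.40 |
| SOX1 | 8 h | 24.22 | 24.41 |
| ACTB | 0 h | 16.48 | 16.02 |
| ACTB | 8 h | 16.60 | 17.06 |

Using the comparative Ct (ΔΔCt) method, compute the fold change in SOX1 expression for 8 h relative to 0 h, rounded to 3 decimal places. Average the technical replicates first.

Mean Ct: SOX1 0 h 28.565; SOX1 8 h 24.315; ACTB 0 h 16.250; ACTB 8 h 16.830
ΔCt(0 h) = 28.565 − 16.250 = 12.315
ΔCt(8 h) = 24.315 − 16.830 = 7.485
ΔΔCt = 7.485 − 12.315 = -4.830
Fold change = 2^(−(-4.830)) = 2^4.830 = 28.4430

28.443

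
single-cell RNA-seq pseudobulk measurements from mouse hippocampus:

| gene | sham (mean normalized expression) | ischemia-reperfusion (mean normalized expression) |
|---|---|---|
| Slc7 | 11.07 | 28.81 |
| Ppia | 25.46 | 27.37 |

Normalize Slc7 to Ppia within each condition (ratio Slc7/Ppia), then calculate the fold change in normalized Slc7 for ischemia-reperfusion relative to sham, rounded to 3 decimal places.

2.421

Slc7/Ppia (sham) = 11.07 / 25.46 = 0.4348
Slc7/Ppia (ischemia-reperfusion) = 28.81 / 27.37 = 1.0526
Fold change = 1.0526 / 0.4348 = 2.4209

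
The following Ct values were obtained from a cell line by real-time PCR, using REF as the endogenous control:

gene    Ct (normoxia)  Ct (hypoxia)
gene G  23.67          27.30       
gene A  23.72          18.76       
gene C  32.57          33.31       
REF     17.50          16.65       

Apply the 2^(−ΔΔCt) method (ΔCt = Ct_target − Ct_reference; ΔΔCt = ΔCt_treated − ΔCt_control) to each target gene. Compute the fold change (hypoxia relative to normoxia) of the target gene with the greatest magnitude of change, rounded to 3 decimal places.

0.045

gene G: ΔΔCt = (27.30−16.65) − (23.67−17.50) = 10.65 − 6.17 = 4.48; fold change = 2^-4.48 = 0.045
gene A: ΔΔCt = (18.76−16.65) − (23.72−17.50) = 2.11 − 6.22 = -4.11; fold change = 2^4.11 = 17.268
gene C: ΔΔCt = (33.31−16.65) − (32.57−17.50) = 16.66 − 15.07 = 1.59; fold change = 2^-1.59 = 0.332
gene G has the largest |ΔΔCt| = 4.48.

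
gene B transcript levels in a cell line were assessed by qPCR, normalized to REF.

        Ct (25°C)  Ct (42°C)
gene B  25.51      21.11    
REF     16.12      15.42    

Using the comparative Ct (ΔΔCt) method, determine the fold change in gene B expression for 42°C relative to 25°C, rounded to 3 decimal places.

12.996

ΔCt(25°C) = 25.510 − 16.120 = 9.390
ΔCt(42°C) = 21.110 − 15.420 = 5.690
ΔΔCt = 5.690 − 9.390 = -3.700
Fold change = 2^(−(-3.700)) = 2^3.700 = 12.9960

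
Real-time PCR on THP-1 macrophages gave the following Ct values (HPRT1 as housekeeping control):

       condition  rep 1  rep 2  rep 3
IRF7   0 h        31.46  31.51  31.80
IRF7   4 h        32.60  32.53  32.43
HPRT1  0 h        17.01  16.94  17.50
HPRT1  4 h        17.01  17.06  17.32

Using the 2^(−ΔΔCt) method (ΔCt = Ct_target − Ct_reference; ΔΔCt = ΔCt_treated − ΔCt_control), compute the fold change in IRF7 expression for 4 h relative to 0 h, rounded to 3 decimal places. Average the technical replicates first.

0.518

Mean Ct: IRF7 0 h 31.590; IRF7 4 h 32.520; HPRT1 0 h 17.150; HPRT1 4 h 17.130
ΔCt(0 h) = 31.590 − 17.150 = 14.440
ΔCt(4 h) = 32.520 − 17.130 = 15.390
ΔΔCt = 15.390 − 14.440 = 0.950
Fold change = 2^(−0.950) = 0.5176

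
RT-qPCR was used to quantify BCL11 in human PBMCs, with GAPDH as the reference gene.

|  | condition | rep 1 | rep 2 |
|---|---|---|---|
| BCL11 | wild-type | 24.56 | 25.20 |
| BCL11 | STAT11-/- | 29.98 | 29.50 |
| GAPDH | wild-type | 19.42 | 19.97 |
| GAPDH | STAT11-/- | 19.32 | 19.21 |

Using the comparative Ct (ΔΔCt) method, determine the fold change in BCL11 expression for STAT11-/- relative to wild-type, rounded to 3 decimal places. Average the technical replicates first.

0.026

Mean Ct: BCL11 wild-type 24.880; BCL11 STAT11-/- 29.740; GAPDH wild-type 19.695; GAPDH STAT11-/- 19.265
ΔCt(wild-type) = 24.880 − 19.695 = 5.185
ΔCt(STAT11-/-) = 29.740 − 19.265 = 10.475
ΔΔCt = 10.475 − 5.185 = 5.290
Fold change = 2^(−5.290) = 0.0256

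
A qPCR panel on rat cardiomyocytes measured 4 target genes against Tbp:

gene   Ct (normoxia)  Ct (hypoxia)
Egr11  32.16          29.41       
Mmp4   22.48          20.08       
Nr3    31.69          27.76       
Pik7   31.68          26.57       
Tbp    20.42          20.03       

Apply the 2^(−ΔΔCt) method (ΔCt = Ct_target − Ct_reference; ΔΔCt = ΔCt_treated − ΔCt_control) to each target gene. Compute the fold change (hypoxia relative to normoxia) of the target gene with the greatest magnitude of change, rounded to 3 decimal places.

Egr11: ΔΔCt = (29.41−20.03) − (32.16−20.42) = 9.38 − 11.74 = -2.36; fold change = 2^2.36 = 5.134
Mmp4: ΔΔCt = (20.08−20.03) − (22.48−20.42) = 0.05 − 2.06 = -2.01; fold change = 2^2.01 = 4.028
Nr3: ΔΔCt = (27.76−20.03) − (31.69−20.42) = 7.73 − 11.27 = -3.54; fold change = 2^3.54 = 11.632
Pik7: ΔΔCt = (26.57−20.03) − (31.68−20.42) = 6.54 − 11.26 = -4.72; fold change = 2^4.72 = 26.355
Pik7 has the largest |ΔΔCt| = 4.72.

26.355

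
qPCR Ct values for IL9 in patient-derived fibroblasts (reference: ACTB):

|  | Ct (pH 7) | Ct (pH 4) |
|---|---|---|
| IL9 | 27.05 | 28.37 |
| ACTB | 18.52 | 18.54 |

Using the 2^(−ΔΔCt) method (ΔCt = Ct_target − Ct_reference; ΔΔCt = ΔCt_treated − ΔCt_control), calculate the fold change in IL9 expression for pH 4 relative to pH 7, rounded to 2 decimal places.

0.41

ΔCt(pH 7) = 27.050 − 18.520 = 8.530
ΔCt(pH 4) = 28.370 − 18.540 = 9.830
ΔΔCt = 9.830 − 8.530 = 1.300
Fold change = 2^(−1.300) = 0.406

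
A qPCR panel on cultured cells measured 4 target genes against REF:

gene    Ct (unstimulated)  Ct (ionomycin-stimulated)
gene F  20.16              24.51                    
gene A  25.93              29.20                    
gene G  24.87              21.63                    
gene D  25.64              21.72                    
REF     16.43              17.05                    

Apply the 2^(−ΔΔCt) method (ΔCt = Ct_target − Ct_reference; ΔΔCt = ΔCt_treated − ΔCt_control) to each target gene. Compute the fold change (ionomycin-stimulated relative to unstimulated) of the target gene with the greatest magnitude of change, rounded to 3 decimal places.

23.264

gene F: ΔΔCt = (24.51−17.05) − (20.16−16.43) = 7.46 − 3.73 = 3.73; fold change = 2^-3.73 = 0.075
gene A: ΔΔCt = (29.20−17.05) − (25.93−16.43) = 12.15 − 9.50 = 2.65; fold change = 2^-2.65 = 0.159
gene G: ΔΔCt = (21.63−17.05) − (24.87−16.43) = 4.58 − 8.44 = -3.86; fold change = 2^3.86 = 14.520
gene D: ΔΔCt = (21.72−17.05) − (25.64−16.43) = 4.67 − 9.21 = -4.54; fold change = 2^4.54 = 23.264
gene D has the largest |ΔΔCt| = 4.54.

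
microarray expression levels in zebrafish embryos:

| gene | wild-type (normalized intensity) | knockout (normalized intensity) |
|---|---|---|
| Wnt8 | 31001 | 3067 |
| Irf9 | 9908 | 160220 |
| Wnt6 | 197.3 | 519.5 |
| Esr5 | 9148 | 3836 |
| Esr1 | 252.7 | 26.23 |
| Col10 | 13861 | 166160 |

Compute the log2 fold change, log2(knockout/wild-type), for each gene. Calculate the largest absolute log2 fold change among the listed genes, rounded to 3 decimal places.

4.015

log2(3067/31001) = -3.337  (Wnt8)
log2(160220/9908) = 4.015  (Irf9)
log2(519.5/197.3) = 1.397  (Wnt6)
log2(3836/9148) = -1.254  (Esr5)
log2(26.23/252.7) = -3.268  (Esr1)
log2(166160/13861) = 3.583  (Col10)
The largest magnitude belongs to Irf9.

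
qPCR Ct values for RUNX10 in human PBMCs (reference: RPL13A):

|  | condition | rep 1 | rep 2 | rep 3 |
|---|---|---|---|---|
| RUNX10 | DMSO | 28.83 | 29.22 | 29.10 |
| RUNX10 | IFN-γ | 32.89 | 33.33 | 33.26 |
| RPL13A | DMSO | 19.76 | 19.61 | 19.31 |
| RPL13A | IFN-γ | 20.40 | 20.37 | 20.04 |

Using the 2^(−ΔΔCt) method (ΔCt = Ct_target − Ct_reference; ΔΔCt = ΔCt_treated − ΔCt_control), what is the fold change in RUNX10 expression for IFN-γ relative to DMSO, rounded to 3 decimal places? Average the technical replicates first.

Mean Ct: RUNX10 DMSO 29.050; RUNX10 IFN-γ 33.160; RPL13A DMSO 19.560; RPL13A IFN-γ 20.270
ΔCt(DMSO) = 29.050 − 19.560 = 9.490
ΔCt(IFN-γ) = 33.160 − 20.270 = 12.890
ΔΔCt = 12.890 − 9.490 = 3.400
Fold change = 2^(−3.400) = 0.0947

0.095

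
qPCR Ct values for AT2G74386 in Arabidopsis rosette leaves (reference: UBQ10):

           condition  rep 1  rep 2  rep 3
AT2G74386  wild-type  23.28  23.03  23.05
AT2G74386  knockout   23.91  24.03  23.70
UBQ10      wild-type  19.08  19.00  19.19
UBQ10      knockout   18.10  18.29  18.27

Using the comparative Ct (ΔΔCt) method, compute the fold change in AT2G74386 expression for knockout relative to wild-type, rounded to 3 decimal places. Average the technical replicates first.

Mean Ct: AT2G74386 wild-type 23.120; AT2G74386 knockout 23.880; UBQ10 wild-type 19.090; UBQ10 knockout 18.220
ΔCt(wild-type) = 23.120 − 19.090 = 4.030
ΔCt(knockout) = 23.880 − 18.220 = 5.660
ΔΔCt = 5.660 − 4.030 = 1.630
Fold change = 2^(−1.630) = 0.3231

0.323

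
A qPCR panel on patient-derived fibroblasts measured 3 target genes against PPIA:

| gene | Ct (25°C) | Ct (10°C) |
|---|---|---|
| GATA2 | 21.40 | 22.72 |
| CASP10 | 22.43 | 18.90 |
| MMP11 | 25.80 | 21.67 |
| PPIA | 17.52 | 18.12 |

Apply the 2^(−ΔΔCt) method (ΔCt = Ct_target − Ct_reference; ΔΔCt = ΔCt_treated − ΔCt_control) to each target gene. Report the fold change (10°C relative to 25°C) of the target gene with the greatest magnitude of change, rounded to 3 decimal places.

26.538

GATA2: ΔΔCt = (22.72−18.12) − (21.40−17.52) = 4.60 − 3.88 = 0.72; fold change = 2^-0.72 = 0.607
CASP10: ΔΔCt = (18.90−18.12) − (22.43−17.52) = 0.78 − 4.91 = -4.13; fold change = 2^4.13 = 17.509
MMP11: ΔΔCt = (21.67−18.12) − (25.80−17.52) = 3.55 − 8.28 = -4.73; fold change = 2^4.73 = 26.538
MMP11 has the largest |ΔΔCt| = 4.73.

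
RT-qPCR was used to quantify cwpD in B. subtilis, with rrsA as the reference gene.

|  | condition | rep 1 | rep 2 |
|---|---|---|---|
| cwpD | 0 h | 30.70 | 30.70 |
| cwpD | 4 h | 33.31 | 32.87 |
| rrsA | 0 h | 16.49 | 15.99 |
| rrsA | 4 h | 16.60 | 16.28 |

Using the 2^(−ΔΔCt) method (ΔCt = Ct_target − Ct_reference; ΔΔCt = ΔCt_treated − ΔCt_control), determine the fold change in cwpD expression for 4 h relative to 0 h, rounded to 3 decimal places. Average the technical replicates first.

0.219

Mean Ct: cwpD 0 h 30.700; cwpD 4 h 33.090; rrsA 0 h 16.240; rrsA 4 h 16.440
ΔCt(0 h) = 30.700 − 16.240 = 14.460
ΔCt(4 h) = 33.090 − 16.440 = 16.650
ΔΔCt = 16.650 − 14.460 = 2.190
Fold change = 2^(−2.190) = 0.2192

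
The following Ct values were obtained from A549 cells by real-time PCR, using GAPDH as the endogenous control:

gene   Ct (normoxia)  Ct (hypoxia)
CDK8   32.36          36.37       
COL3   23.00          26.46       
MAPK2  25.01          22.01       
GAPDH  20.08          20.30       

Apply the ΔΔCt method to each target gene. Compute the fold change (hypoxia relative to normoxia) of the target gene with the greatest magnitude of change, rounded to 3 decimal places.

0.072

CDK8: ΔΔCt = (36.37−20.30) − (32.36−20.08) = 16.07 − 12.28 = 3.79; fold change = 2^-3.79 = 0.072
COL3: ΔΔCt = (26.46−20.30) − (23.00−20.08) = 6.16 − 2.92 = 3.24; fold change = 2^-3.24 = 0.106
MAPK2: ΔΔCt = (22.01−20.30) − (25.01−20.08) = 1.71 − 4.93 = -3.22; fold change = 2^3.22 = 9.318
CDK8 has the largest |ΔΔCt| = 3.79.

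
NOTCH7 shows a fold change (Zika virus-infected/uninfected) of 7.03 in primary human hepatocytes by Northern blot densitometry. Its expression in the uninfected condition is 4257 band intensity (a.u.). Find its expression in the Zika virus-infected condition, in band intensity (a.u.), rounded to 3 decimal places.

29926.710

Zika virus-infected expression = 4257 × 7.03 = 29926.710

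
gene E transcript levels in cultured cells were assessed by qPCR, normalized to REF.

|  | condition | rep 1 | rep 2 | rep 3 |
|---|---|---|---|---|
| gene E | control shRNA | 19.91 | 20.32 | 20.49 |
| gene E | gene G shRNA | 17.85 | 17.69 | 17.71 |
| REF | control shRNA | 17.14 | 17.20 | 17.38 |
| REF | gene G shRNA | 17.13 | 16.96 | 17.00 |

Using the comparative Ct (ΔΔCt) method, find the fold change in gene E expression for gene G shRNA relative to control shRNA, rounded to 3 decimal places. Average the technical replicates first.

4.857

Mean Ct: gene E control shRNA 20.240; gene E gene G shRNA 17.750; REF control shRNA 17.240; REF gene G shRNA 17.030
ΔCt(control shRNA) = 20.240 − 17.240 = 3.000
ΔCt(gene G shRNA) = 17.750 − 17.030 = 0.720
ΔΔCt = 0.720 − 3.000 = -2.280
Fold change = 2^(−(-2.280)) = 2^2.280 = 4.8568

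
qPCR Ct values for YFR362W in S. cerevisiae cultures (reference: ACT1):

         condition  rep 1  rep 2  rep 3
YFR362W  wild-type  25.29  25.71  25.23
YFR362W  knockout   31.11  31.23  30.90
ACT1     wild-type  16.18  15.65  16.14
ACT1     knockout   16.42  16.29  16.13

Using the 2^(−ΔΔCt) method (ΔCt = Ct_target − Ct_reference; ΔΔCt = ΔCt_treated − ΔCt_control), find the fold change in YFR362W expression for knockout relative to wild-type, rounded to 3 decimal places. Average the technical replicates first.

Mean Ct: YFR362W wild-type 25.410; YFR362W knockout 31.080; ACT1 wild-type 15.990; ACT1 knockout 16.280
ΔCt(wild-type) = 25.410 − 15.990 = 9.420
ΔCt(knockout) = 31.080 − 16.280 = 14.800
ΔΔCt = 14.800 − 9.420 = 5.380
Fold change = 2^(−5.380) = 0.0240

0.024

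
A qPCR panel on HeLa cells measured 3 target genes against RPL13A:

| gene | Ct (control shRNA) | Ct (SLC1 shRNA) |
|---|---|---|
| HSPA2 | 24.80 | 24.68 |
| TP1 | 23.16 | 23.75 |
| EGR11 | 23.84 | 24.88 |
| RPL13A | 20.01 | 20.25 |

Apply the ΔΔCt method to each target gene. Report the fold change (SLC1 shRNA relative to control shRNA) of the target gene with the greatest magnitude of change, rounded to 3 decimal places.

0.574

HSPA2: ΔΔCt = (24.68−20.25) − (24.80−20.01) = 4.43 − 4.79 = -0.36; fold change = 2^0.36 = 1.283
TP1: ΔΔCt = (23.75−20.25) − (23.16−20.01) = 3.50 − 3.15 = 0.35; fold change = 2^-0.35 = 0.785
EGR11: ΔΔCt = (24.88−20.25) − (23.84−20.01) = 4.63 − 3.83 = 0.80; fold change = 2^-0.80 = 0.574
EGR11 has the largest |ΔΔCt| = 0.80.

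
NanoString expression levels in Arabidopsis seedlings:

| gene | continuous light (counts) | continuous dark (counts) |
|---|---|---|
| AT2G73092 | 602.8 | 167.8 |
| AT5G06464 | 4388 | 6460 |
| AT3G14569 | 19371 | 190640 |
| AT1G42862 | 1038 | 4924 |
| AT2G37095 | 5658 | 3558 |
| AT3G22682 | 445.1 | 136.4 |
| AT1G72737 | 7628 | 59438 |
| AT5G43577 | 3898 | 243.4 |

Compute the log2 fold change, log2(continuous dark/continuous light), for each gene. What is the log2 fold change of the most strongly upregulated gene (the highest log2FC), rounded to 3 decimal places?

log2(167.8/602.8) = -1.845  (AT2G73092)
log2(6460/4388) = 0.558  (AT5G06464)
log2(190640/19371) = 3.299  (AT3G14569)
log2(4924/1038) = 2.246  (AT1G42862)
log2(3558/5658) = -0.669  (AT2G37095)
log2(136.4/445.1) = -1.706  (AT3G22682)
log2(59438/7628) = 2.962  (AT1G72737)
log2(243.4/3898) = -4.001  (AT5G43577)
AT3G14569 is most strongly upregulated.

3.299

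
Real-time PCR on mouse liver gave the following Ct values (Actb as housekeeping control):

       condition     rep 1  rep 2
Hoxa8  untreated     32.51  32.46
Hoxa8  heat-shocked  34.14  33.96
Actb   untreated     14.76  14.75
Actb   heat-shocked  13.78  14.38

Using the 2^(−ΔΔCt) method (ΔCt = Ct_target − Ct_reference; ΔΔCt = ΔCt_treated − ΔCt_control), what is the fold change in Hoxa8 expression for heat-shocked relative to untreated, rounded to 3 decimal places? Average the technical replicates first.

0.212

Mean Ct: Hoxa8 untreated 32.485; Hoxa8 heat-shocked 34.050; Actb untreated 14.755; Actb heat-shocked 14.080
ΔCt(untreated) = 32.485 − 14.755 = 17.730
ΔCt(heat-shocked) = 34.050 − 14.080 = 19.970
ΔΔCt = 19.970 − 17.730 = 2.240
Fold change = 2^(−2.240) = 0.2117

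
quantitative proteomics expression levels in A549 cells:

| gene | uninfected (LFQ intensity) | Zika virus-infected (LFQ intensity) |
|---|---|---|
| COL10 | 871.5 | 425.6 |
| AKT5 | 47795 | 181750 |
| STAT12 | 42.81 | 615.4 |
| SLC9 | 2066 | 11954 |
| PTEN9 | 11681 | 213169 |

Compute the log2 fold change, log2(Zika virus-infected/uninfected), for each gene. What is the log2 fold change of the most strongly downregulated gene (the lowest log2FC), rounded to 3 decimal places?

-1.034

log2(425.6/871.5) = -1.034  (COL10)
log2(181750/47795) = 1.927  (AKT5)
log2(615.4/42.81) = 3.846  (STAT12)
log2(11954/2066) = 2.533  (SLC9)
log2(213169/11681) = 4.190  (PTEN9)
COL10 is most strongly downregulated.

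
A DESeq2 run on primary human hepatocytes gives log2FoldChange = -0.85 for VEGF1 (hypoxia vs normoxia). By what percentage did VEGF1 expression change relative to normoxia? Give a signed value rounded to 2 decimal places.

-44.52%

Fold change = 2^(-0.85) = 0.5548
Percent change = (FC − 1) × 100% = (0.5548 − 1) × 100 = -44.52%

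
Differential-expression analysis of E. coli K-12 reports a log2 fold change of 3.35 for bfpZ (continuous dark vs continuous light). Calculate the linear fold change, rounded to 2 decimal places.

Fold change = 2^(3.35) = 10.196

10.20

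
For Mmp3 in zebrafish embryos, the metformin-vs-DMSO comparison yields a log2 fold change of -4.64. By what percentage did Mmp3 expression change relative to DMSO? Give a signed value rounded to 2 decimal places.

Fold change = 2^(-4.64) = 0.0401
Percent change = (FC − 1) × 100% = (0.0401 − 1) × 100 = -95.99%

-95.99%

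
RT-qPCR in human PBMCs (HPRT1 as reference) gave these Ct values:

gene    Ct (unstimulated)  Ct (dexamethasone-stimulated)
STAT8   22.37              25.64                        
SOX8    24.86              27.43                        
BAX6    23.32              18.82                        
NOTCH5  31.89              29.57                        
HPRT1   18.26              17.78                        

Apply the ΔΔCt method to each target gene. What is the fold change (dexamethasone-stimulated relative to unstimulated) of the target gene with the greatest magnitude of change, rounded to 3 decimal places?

STAT8: ΔΔCt = (25.64−17.78) − (22.37−18.26) = 7.86 − 4.11 = 3.75; fold change = 2^-3.75 = 0.074
SOX8: ΔΔCt = (27.43−17.78) − (24.86−18.26) = 9.65 − 6.60 = 3.05; fold change = 2^-3.05 = 0.121
BAX6: ΔΔCt = (18.82−17.78) − (23.32−18.26) = 1.04 − 5.06 = -4.02; fold change = 2^4.02 = 16.223
NOTCH5: ΔΔCt = (29.57−17.78) − (31.89−18.26) = 11.79 − 13.63 = -1.84; fold change = 2^1.84 = 3.580
BAX6 has the largest |ΔΔCt| = 4.02.

16.223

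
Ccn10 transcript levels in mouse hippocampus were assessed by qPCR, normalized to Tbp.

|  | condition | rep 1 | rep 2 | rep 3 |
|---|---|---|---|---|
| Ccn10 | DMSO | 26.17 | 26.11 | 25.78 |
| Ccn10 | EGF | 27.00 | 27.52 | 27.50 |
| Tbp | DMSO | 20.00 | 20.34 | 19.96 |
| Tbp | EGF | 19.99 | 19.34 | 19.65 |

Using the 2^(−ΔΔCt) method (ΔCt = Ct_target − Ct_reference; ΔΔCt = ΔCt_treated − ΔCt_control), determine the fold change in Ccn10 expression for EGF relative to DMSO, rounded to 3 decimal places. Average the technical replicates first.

0.295

Mean Ct: Ccn10 DMSO 26.020; Ccn10 EGF 27.340; Tbp DMSO 20.100; Tbp EGF 19.660
ΔCt(DMSO) = 26.020 − 20.100 = 5.920
ΔCt(EGF) = 27.340 − 19.660 = 7.680
ΔΔCt = 7.680 − 5.920 = 1.760
Fold change = 2^(−1.760) = 0.2952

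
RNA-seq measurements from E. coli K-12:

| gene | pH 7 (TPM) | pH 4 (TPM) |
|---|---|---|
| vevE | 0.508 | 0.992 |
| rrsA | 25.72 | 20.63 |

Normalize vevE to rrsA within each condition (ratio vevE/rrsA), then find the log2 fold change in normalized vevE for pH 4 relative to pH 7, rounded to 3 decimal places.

vevE/rrsA (pH 7) = 0.508 / 25.72 = 0.019751
vevE/rrsA (pH 4) = 0.992 / 20.63 = 0.048085
Fold change = 0.048085 / 0.019751 = 2.4346
log2(2.4346) = 1.2837

1.284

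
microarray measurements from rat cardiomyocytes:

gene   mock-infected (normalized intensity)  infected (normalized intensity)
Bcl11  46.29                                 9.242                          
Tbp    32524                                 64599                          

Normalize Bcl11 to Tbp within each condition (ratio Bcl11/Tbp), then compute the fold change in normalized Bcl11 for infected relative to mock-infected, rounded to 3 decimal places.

Bcl11/Tbp (mock-infected) = 46.29 / 32524 = 0.0014233
Bcl11/Tbp (infected) = 9.242 / 64599 = 0.00014307
Fold change = 0.00014307 / 0.0014233 = 0.1005

0.101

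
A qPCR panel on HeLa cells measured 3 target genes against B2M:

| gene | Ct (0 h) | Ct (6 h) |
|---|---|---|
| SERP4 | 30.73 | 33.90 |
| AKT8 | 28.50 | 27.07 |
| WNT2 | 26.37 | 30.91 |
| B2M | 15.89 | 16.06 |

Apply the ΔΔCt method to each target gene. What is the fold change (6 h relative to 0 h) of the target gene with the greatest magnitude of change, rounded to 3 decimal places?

0.048

SERP4: ΔΔCt = (33.90−16.06) − (30.73−15.89) = 17.84 − 14.84 = 3.00; fold change = 2^-3.00 = 0.125
AKT8: ΔΔCt = (27.07−16.06) − (28.50−15.89) = 11.01 − 12.61 = -1.60; fold change = 2^1.60 = 3.031
WNT2: ΔΔCt = (30.91−16.06) − (26.37−15.89) = 14.85 − 10.48 = 4.37; fold change = 2^-4.37 = 0.048
WNT2 has the largest |ΔΔCt| = 4.37.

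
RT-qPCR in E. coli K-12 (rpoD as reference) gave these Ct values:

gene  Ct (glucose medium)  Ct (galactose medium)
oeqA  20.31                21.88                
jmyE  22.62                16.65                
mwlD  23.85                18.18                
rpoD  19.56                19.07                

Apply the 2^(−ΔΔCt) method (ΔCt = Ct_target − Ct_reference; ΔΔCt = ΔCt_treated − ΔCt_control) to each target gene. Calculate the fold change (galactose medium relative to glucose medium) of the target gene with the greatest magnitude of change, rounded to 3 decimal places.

oeqA: ΔΔCt = (21.88−19.07) − (20.31−19.56) = 2.81 − 0.75 = 2.06; fold change = 2^-2.06 = 0.240
jmyE: ΔΔCt = (16.65−19.07) − (22.62−19.56) = -2.42 − 3.06 = -5.48; fold change = 2^5.48 = 44.632
mwlD: ΔΔCt = (18.18−19.07) − (23.85−19.56) = -0.89 − 4.29 = -5.18; fold change = 2^5.18 = 36.252
jmyE has the largest |ΔΔCt| = 5.48.

44.632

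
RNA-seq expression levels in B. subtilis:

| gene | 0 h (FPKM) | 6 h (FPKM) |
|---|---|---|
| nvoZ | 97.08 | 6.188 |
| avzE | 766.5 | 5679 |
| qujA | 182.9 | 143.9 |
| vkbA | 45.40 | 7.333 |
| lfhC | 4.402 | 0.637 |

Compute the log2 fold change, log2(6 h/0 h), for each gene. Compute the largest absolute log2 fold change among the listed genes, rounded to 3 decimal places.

3.972

log2(6.188/97.08) = -3.972  (nvoZ)
log2(5679/766.5) = 2.889  (avzE)
log2(143.9/182.9) = -0.346  (qujA)
log2(7.333/45.40) = -2.630  (vkbA)
log2(0.637/4.402) = -2.789  (lfhC)
The largest magnitude belongs to nvoZ.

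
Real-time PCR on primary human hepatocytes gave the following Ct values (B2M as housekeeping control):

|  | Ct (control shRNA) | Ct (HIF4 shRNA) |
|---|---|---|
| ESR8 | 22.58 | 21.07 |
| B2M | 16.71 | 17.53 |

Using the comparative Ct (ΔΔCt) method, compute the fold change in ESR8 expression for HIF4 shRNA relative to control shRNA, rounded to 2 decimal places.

5.03

ΔCt(control shRNA) = 22.580 − 16.710 = 5.870
ΔCt(HIF4 shRNA) = 21.070 − 17.530 = 3.540
ΔΔCt = 3.540 − 5.870 = -2.330
Fold change = 2^(−(-2.330)) = 2^2.330 = 5.028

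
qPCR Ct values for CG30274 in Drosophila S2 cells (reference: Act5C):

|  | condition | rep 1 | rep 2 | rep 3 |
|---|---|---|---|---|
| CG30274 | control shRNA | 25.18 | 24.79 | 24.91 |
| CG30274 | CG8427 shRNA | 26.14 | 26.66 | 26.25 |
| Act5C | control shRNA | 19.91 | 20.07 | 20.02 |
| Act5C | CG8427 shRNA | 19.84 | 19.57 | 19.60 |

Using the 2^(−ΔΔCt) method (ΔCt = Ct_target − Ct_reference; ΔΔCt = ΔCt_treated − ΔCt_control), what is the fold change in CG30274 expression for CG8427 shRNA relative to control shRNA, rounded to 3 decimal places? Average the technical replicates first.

Mean Ct: CG30274 control shRNA 24.960; CG30274 CG8427 shRNA 26.350; Act5C control shRNA 20.000; Act5C CG8427 shRNA 19.670
ΔCt(control shRNA) = 24.960 − 20.000 = 4.960
ΔCt(CG8427 shRNA) = 26.350 − 19.670 = 6.680
ΔΔCt = 6.680 − 4.960 = 1.720
Fold change = 2^(−1.720) = 0.3035

0.304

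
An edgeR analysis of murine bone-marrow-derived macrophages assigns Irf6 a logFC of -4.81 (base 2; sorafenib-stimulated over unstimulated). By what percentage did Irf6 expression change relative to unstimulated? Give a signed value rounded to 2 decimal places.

Fold change = 2^(-4.81) = 0.0356
Percent change = (FC − 1) × 100% = (0.0356 − 1) × 100 = -96.44%

-96.44%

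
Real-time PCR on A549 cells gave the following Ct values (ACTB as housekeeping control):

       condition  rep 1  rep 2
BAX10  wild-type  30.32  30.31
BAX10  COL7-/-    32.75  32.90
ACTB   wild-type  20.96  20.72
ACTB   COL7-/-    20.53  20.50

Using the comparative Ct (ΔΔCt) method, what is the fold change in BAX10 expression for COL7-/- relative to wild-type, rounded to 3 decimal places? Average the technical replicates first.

0.140

Mean Ct: BAX10 wild-type 30.315; BAX10 COL7-/- 32.825; ACTB wild-type 20.840; ACTB COL7-/- 20.515
ΔCt(wild-type) = 30.315 − 20.840 = 9.475
ΔCt(COL7-/-) = 32.825 − 20.515 = 12.310
ΔΔCt = 12.310 − 9.475 = 2.835
Fold change = 2^(−2.835) = 0.1401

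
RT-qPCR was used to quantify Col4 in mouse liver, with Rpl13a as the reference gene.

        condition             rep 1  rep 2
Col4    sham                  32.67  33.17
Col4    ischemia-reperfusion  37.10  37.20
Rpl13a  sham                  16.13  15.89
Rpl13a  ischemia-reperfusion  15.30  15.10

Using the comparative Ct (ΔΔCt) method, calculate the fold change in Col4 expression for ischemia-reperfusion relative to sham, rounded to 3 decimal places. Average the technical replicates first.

0.030

Mean Ct: Col4 sham 32.920; Col4 ischemia-reperfusion 37.150; Rpl13a sham 16.010; Rpl13a ischemia-reperfusion 15.200
ΔCt(sham) = 32.920 − 16.010 = 16.910
ΔCt(ischemia-reperfusion) = 37.150 − 15.200 = 21.950
ΔΔCt = 21.950 − 16.910 = 5.040
Fold change = 2^(−5.040) = 0.0304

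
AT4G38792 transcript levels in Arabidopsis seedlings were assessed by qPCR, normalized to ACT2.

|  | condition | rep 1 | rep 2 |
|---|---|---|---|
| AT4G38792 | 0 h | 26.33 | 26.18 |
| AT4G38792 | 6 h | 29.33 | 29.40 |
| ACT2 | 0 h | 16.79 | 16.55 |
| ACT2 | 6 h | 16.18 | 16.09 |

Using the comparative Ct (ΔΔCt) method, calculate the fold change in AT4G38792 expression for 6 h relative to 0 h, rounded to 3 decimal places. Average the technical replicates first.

0.080

Mean Ct: AT4G38792 0 h 26.255; AT4G38792 6 h 29.365; ACT2 0 h 16.670; ACT2 6 h 16.135
ΔCt(0 h) = 26.255 − 16.670 = 9.585
ΔCt(6 h) = 29.365 − 16.135 = 13.230
ΔΔCt = 13.230 − 9.585 = 3.645
Fold change = 2^(−3.645) = 0.0799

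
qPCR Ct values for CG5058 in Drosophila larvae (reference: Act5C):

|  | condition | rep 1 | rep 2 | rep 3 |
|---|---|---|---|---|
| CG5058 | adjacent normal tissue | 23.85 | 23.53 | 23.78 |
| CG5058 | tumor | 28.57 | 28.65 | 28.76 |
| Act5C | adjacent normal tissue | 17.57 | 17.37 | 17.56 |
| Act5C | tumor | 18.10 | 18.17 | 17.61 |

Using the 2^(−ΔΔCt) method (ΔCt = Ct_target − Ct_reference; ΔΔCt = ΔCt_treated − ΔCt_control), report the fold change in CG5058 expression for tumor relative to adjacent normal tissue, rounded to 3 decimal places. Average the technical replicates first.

0.045

Mean Ct: CG5058 adjacent normal tissue 23.720; CG5058 tumor 28.660; Act5C adjacent normal tissue 17.500; Act5C tumor 17.960
ΔCt(adjacent normal tissue) = 23.720 − 17.500 = 6.220
ΔCt(tumor) = 28.660 − 17.960 = 10.700
ΔΔCt = 10.700 − 6.220 = 4.480
Fold change = 2^(−4.480) = 0.0448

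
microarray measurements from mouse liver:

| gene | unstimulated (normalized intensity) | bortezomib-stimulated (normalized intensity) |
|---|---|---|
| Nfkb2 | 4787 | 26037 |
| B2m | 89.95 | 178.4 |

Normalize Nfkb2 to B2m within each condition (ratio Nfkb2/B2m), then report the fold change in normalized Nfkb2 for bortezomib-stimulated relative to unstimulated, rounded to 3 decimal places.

2.742

Nfkb2/B2m (unstimulated) = 4787 / 89.95 = 53.218
Nfkb2/B2m (bortezomib-stimulated) = 26037 / 178.4 = 145.95
Fold change = 145.95 / 53.218 = 2.7424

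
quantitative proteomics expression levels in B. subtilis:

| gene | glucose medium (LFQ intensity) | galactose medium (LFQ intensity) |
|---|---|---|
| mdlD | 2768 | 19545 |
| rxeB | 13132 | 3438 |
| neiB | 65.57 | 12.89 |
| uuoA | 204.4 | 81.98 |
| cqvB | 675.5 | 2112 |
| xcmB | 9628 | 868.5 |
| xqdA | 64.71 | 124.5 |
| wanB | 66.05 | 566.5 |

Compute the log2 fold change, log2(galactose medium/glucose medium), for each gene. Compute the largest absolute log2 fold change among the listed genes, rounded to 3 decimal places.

log2(19545/2768) = 2.820  (mdlD)
log2(3438/13132) = -1.933  (rxeB)
log2(12.89/65.57) = -2.347  (neiB)
log2(81.98/204.4) = -1.318  (uuoA)
log2(2112/675.5) = 1.645  (cqvB)
log2(868.5/9628) = -3.471  (xcmB)
log2(124.5/64.71) = 0.944  (xqdA)
log2(566.5/66.05) = 3.100  (wanB)
The largest magnitude belongs to xcmB.

3.471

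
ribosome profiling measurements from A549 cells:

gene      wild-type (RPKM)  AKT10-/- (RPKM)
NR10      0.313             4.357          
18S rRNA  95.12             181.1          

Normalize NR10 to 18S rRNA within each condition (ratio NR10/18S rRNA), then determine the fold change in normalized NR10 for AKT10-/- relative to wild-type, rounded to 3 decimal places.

NR10/18S rRNA (wild-type) = 0.313 / 95.12 = 0.0032906
NR10/18S rRNA (AKT10-/-) = 4.357 / 181.1 = 0.024059
Fold change = 0.024059 / 0.0032906 = 7.3113

7.311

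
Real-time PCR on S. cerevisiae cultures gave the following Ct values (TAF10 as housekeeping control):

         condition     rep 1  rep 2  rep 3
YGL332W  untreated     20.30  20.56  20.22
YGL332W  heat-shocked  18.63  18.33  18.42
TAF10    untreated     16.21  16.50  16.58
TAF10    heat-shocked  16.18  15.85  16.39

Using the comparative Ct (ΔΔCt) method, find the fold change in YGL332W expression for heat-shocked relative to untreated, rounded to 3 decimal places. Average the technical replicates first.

Mean Ct: YGL332W untreated 20.360; YGL332W heat-shocked 18.460; TAF10 untreated 16.430; TAF10 heat-shocked 16.140
ΔCt(untreated) = 20.360 − 16.430 = 3.930
ΔCt(heat-shocked) = 18.460 − 16.140 = 2.320
ΔΔCt = 2.320 − 3.930 = -1.610
Fold change = 2^(−(-1.610)) = 2^1.610 = 3.0525

3.053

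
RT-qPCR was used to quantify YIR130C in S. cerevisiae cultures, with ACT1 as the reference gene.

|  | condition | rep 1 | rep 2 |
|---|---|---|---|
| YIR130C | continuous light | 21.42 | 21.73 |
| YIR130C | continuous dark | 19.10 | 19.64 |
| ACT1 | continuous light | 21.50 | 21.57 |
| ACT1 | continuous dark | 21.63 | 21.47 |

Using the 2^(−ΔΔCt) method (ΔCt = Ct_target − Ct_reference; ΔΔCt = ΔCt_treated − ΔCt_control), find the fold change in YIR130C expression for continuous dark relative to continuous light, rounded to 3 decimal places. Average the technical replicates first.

Mean Ct: YIR130C continuous light 21.575; YIR130C continuous dark 19.370; ACT1 continuous light 21.535; ACT1 continuous dark 21.550
ΔCt(continuous light) = 21.575 − 21.535 = 0.040
ΔCt(continuous dark) = 19.370 − 21.550 = -2.180
ΔΔCt = -2.180 − 0.040 = -2.220
Fold change = 2^(−(-2.220)) = 2^2.220 = 4.6589

4.659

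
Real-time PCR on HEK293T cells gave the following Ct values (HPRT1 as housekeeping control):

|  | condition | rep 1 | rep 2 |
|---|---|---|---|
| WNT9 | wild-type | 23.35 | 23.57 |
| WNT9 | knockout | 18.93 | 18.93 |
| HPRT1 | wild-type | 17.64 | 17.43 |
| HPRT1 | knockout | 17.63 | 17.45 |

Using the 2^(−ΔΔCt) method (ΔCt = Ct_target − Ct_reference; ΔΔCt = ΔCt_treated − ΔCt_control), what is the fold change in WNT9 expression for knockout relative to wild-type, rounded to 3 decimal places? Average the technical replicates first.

Mean Ct: WNT9 wild-type 23.460; WNT9 knockout 18.930; HPRT1 wild-type 17.535; HPRT1 knockout 17.540
ΔCt(wild-type) = 23.460 − 17.535 = 5.925
ΔCt(knockout) = 18.930 − 17.540 = 1.390
ΔΔCt = 1.390 − 5.925 = -4.535
Fold change = 2^(−(-4.535)) = 2^4.535 = 23.1831

23.183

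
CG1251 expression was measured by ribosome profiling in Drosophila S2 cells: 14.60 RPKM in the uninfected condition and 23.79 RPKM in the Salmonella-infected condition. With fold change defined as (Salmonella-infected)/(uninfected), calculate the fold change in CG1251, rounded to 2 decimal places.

Fold change = 23.79 / 14.60 = 1.629
CG1251 is upregulated.

1.63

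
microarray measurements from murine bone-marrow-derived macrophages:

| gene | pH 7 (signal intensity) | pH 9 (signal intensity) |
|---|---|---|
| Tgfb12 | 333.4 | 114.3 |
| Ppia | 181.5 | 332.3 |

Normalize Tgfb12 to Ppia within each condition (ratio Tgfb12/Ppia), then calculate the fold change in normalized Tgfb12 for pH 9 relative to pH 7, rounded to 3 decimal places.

0.187

Tgfb12/Ppia (pH 7) = 333.4 / 181.5 = 1.8369
Tgfb12/Ppia (pH 9) = 114.3 / 332.3 = 0.34397
Fold change = 0.34397 / 1.8369 = 0.1873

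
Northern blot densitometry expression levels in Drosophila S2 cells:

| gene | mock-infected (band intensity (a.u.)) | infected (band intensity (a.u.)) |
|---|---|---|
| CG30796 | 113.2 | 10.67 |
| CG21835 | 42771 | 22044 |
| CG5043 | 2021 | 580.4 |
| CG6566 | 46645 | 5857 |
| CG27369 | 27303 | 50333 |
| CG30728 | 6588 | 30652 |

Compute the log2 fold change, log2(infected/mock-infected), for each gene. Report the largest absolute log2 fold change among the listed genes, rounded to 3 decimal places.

3.407

log2(10.67/113.2) = -3.407  (CG30796)
log2(22044/42771) = -0.956  (CG21835)
log2(580.4/2021) = -1.800  (CG5043)
log2(5857/46645) = -2.993  (CG6566)
log2(50333/27303) = 0.882  (CG27369)
log2(30652/6588) = 2.218  (CG30728)
The largest magnitude belongs to CG30796.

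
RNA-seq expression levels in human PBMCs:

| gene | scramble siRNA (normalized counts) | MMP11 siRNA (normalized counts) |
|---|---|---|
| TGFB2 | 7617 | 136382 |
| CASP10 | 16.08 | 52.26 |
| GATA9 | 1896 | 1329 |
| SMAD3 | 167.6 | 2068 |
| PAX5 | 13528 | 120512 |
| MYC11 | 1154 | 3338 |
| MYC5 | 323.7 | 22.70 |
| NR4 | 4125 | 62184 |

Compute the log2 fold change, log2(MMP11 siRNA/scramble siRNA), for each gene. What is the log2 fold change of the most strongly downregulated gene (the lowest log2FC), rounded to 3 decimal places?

-3.834

log2(136382/7617) = 4.162  (TGFB2)
log2(52.26/16.08) = 1.700  (CASP10)
log2(1329/1896) = -0.513  (GATA9)
log2(2068/167.6) = 3.625  (SMAD3)
log2(120512/13528) = 3.155  (PAX5)
log2(3338/1154) = 1.532  (MYC11)
log2(22.70/323.7) = -3.834  (MYC5)
log2(62184/4125) = 3.914  (NR4)
MYC5 is most strongly downregulated.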